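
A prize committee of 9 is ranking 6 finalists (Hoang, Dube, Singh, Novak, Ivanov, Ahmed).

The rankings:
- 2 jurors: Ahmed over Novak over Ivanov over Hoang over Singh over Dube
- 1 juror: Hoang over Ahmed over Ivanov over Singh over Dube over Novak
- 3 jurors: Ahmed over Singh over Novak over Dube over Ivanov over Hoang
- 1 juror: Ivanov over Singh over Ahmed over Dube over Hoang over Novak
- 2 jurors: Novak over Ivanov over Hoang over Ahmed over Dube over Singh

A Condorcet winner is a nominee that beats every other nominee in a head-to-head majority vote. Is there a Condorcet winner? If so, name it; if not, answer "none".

Pairwise majorities:
Hoang vs Dube: Hoang preferred on 2+1+2 = 5 ballots; Hoang wins 5–4.
Hoang vs Singh: Hoang is ranked higher on 2+1+2 = 5 ballots, Singh on 4. Hoang wins 5–4.
Hoang vs Novak: 2 to 7, Novak.
Hoang vs Ivanov: 1 to 8, Ivanov.
Hoang vs Ahmed: Hoang is ranked higher on 1+2 = 3 ballots, Ahmed on 6. Ahmed wins 6–3.
Dube vs Singh: 2 for Dube, 7 for Singh — Singh by 7–2.
Dube vs Novak: Dube preferred on 1+1 = 2 ballots; Novak wins 7–2.
Dube vs Ivanov: Dube preferred on 3 ballots; Ivanov wins 6–3.
Dube vs Ahmed: Dube is ranked higher on 0 ballots, Ahmed on 9. Ahmed wins 9–0.
Singh vs Novak: 1+3+1 = 5 for Singh, 4 for Novak — Singh by 5–4.
Singh vs Ivanov: Singh is ranked higher on 3 ballots, Ivanov on 6. Ivanov wins 6–3.
Singh vs Ahmed: Singh is ranked higher on 1 ballot, Ahmed on 8. Ahmed wins 8–1.
Novak vs Ivanov: 7 to 2, Novak.
Novak vs Ahmed: 2 to 7, Ahmed.
Ivanov vs Ahmed: Ivanov is ranked higher on 1+2 = 3 ballots, Ahmed on 6. Ahmed wins 6–3.
Only Ahmed has no losses; Ahmed is the Condorcet winner.

Ahmed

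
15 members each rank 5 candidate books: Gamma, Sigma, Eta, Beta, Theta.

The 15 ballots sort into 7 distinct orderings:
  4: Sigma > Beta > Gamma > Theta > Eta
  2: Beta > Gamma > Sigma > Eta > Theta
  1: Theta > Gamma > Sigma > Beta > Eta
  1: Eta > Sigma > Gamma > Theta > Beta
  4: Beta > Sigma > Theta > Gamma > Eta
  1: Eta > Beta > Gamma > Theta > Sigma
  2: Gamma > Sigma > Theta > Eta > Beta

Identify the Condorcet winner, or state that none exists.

Sigma

Head-to-head results (15 members):
Gamma vs Sigma: 6 to 9, Sigma.
Gamma vs Eta: 4+2+1+4+2 = 13 for Gamma, 2 for Eta — Gamma by 13–2.
Gamma vs Beta: 4 to 11, Beta.
Gamma vs Theta: Gamma preferred on 4+2+1+1+2 = 10 ballots; Gamma wins 10–5.
Sigma vs Eta: Sigma is ranked higher on 4+2+1+4+2 = 13 ballots, Eta on 2. Sigma wins 13–2.
Sigma vs Beta: Sigma is ranked higher on 4+1+1+2 = 8 ballots, Beta on 7. Sigma wins 8–7.
Sigma vs Theta: 13 to 2, Sigma.
Eta vs Beta: Eta preferred on 1+1+2 = 4 ballots; Beta wins 11–4.
Eta vs Theta: 2+1+1 = 4 for Eta, 11 for Theta — Theta by 11–4.
Beta vs Theta: Beta preferred on 4+2+4+1 = 11 ballots; Beta wins 11–4.
Sigma beats each of Gamma, Eta, Beta, Theta — Sigma is the Condorcet winner.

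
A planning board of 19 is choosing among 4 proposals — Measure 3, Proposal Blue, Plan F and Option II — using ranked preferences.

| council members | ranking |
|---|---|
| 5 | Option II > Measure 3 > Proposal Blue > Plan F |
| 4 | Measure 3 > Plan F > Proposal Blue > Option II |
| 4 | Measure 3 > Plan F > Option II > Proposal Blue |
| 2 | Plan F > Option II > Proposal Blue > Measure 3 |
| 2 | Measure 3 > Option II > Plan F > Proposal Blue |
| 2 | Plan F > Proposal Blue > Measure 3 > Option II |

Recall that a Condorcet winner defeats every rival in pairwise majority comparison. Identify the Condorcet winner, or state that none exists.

Measure 3

Check each pair by majority over 19 ballots:
Measure 3–Proposal Blue: Measure 3 15–4.
Measure 3–Plan F: Measure 3 15–4.
Measure 3 vs Option II: Measure 3 wins 12–7.
Proposal Blue vs Plan F: Plan F wins 14–5.
Proposal Blue–Option II: Option II 13–6.
Plan F vs Option II: Plan F wins 12–7.
Measure 3 wins every pairwise contest, so Measure 3 is the Condorcet winner.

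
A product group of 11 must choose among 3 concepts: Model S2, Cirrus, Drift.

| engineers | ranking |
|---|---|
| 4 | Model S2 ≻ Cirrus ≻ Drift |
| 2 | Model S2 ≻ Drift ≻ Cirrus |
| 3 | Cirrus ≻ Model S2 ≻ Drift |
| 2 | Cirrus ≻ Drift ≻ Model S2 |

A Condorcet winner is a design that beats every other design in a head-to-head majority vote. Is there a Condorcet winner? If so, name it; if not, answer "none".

Check each pair by majority over 11 ballots:
Model S2 vs Cirrus: Model S2, 6–5.
Model S2–Drift: Model S2 9–2.
Cirrus–Drift: Cirrus 9–2.
Model S2 beats each of Cirrus, Drift — Model S2 is the Condorcet winner.

Model S2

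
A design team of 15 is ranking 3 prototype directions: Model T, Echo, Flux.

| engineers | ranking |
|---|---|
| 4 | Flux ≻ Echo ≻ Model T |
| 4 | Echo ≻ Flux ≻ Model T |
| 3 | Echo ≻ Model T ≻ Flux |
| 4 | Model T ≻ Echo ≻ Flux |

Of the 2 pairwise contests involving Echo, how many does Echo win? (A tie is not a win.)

2

Echo against each rival (15 engineers):
Echo vs Model T: 11 to 4, Echo.
Echo–Flux: Echo 11–4.
Echo beats Model T, Flux — 2 pairwise wins.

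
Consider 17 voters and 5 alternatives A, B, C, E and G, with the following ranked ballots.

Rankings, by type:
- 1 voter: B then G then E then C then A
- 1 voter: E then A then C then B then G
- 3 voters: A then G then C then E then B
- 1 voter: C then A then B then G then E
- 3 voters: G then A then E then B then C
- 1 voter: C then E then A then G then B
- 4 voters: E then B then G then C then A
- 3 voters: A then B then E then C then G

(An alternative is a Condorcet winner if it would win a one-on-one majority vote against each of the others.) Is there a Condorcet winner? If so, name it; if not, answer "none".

Check each pair by majority over 17 ballots:
A vs B: 12 to 5, A.
A–C: A 10–7.
A vs E: A is ranked higher on 3+1+3+3 = 10 ballots, E on 7. A wins 10–7.
A vs G: A preferred on 1+3+1+1+3 = 9 ballots; A wins 9–8.
B vs C: 1+3+4+3 = 11 for B, 6 for C — B by 11–6.
B vs E: B preferred on 1+1+3 = 5 ballots; E wins 12–5.
B vs G: B wins 10–7.
C vs E: 5 to 12, E.
C vs G: C is ranked higher on 1+1+1+3 = 6 ballots, G on 11. G wins 11–6.
E vs G: 1+1+4+3 = 9 for E, 8 for G — E by 9–8.
A wins every pairwise contest, so A is the Condorcet winner.

A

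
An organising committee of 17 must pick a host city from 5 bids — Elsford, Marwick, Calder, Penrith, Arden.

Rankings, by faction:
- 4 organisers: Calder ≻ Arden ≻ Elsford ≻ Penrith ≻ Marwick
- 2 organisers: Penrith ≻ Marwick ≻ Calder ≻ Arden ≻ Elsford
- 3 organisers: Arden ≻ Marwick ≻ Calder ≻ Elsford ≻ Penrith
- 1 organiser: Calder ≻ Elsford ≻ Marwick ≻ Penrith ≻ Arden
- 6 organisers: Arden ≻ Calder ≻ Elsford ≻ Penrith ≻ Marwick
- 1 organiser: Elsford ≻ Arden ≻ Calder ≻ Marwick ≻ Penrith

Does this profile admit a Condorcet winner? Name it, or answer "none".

Pairwise majorities:
Elsford vs Marwick: Elsford, 12–5.
Elsford vs Calder: Calder, 16–1.
Elsford vs Penrith: Elsford, 15–2.
Elsford vs Arden: Arden wins 15–2.
Marwick vs Calder: Calder wins 12–5.
Marwick–Penrith: Penrith 12–5.
Marwick vs Arden: Arden, 14–3.
Calder–Penrith: Calder 15–2.
Calder–Arden: Arden 10–7.
Penrith–Arden: Arden 14–3.
Arden wins every pairwise contest, so Arden is the Condorcet winner.

Arden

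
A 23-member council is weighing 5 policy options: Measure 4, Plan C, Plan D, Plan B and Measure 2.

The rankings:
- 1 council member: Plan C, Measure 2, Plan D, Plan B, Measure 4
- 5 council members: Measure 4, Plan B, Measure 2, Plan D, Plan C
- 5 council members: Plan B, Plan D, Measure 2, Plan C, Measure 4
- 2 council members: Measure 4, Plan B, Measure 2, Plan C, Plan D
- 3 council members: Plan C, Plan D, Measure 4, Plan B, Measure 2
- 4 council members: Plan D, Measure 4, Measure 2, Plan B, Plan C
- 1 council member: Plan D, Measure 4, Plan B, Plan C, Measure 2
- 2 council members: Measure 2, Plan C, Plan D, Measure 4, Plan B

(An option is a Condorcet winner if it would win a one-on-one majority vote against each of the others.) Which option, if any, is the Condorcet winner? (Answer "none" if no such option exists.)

none

Check each pair by majority over 23 ballots:
Measure 4 vs Plan C: Measure 4, 12–11.
Measure 4 vs Plan D: Plan D wins 16–7.
Measure 4 vs Plan B: Measure 4 wins 17–6.
Measure 4 vs Measure 2: Measure 4 wins 15–8.
Plan C vs Plan D: Plan D, 15–8.
Plan C vs Plan B: Plan B wins 17–6.
Plan C vs Measure 2: Measure 2, 18–5.
Plan D vs Plan B: Plan B wins 12–11.
Plan D vs Measure 2: Plan D, 13–10.
Plan B vs Measure 2: Plan B, 16–7.
No option is unbeaten: Measure 4 loses to Plan D; Plan C loses to Measure 4; Plan D loses to Plan B; Plan B loses to Measure 4; Measure 2 loses to Measure 4. In particular Measure 4 > Plan B > Plan D > Measure 4 is a majority cycle — no Condorcet winner exists.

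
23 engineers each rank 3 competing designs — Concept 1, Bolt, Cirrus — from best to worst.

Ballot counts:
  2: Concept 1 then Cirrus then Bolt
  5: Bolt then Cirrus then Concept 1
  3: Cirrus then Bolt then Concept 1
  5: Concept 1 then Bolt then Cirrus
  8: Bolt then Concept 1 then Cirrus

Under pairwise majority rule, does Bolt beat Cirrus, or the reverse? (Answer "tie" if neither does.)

Bolt

Ballots ranking Bolt above Cirrus: 5 + 5 + 8 = 18.
Ballots ranking Cirrus above Bolt: 23 − 18 = 5.
Bolt wins the head-to-head 18–5.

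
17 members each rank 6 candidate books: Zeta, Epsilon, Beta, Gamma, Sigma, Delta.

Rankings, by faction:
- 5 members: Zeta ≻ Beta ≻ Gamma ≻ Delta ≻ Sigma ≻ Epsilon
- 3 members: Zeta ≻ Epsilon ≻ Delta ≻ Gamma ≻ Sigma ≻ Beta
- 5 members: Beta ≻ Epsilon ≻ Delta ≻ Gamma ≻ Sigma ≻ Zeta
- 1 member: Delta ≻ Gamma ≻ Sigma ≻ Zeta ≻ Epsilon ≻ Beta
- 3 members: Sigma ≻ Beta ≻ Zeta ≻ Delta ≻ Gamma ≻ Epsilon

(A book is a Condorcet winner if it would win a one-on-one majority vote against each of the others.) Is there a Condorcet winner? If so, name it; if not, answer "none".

Check each pair by majority over 17 ballots:
Zeta–Epsilon: Zeta 12–5.
Zeta–Beta: Zeta 9–8.
Zeta vs Gamma: Zeta, 11–6.
Zeta vs Sigma: Sigma wins 9–8.
Zeta vs Delta: Zeta, 11–6.
Epsilon–Beta: Beta 13–4.
Epsilon–Gamma: Gamma 9–8.
Epsilon–Sigma: Sigma 9–8.
Epsilon vs Delta: Delta, 9–8.
Beta–Gamma: Beta 13–4.
Beta–Sigma: Beta 10–7.
Beta vs Delta: Beta wins 13–4.
Gamma vs Sigma: Gamma wins 14–3.
Gamma vs Delta: Delta wins 12–5.
Sigma vs Delta: Delta wins 14–3.
Every book loses at least once (Zeta loses to Sigma; Epsilon loses to Zeta; Beta loses to Zeta; Gamma loses to Zeta; Sigma loses to Beta; Delta loses to Zeta). The majority relation contains the cycle Zeta → Beta → Sigma → Zeta, so there is no Condorcet winner.

none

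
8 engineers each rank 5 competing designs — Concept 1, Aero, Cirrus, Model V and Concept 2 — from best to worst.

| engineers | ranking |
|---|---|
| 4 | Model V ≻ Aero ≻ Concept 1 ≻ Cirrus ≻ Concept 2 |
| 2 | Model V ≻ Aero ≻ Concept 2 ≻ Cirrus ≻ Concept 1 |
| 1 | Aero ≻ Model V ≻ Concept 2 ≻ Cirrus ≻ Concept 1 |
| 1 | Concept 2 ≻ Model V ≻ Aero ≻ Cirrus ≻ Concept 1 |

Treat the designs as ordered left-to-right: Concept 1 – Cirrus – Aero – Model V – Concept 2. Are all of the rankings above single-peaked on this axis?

Axis positions: Concept 1=1, Cirrus=2, Aero=3, Model V=4, Concept 2=5.
Ballot type 1: ranking walks positions 4-3-1-2-5; Concept 1 is ranked above Cirrus even though Cirrus lies between Concept 1 and the peak Model V on the axis — preferences dip and rise again. Not single-peaked.
Ballot type 2 (peak Model V at position 4): ranking walks positions 4-3-5-2-1, expanding outward from the peak — single-peaked.
Ballot type 3 (peak Aero at position 3): ranking walks positions 3-4-5-2-1, expanding outward from the peak — single-peaked.
Ballot type 4 (peak Concept 2 at position 5): ranking walks positions 5-4-3-2-1, expanding outward from the peak — single-peaked.
Ballot type 1 violates single-peakedness, so the profile is not single-peaked on this axis.

no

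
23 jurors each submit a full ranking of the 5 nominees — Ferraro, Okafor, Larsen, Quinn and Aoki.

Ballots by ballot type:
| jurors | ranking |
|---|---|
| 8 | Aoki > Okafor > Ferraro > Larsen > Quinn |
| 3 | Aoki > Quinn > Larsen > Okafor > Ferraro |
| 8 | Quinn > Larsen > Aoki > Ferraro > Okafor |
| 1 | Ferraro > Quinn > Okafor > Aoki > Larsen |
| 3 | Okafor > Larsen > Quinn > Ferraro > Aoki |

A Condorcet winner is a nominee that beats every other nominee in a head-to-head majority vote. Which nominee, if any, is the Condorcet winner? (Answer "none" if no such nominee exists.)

Head-to-head results (23 jurors):
Ferraro–Okafor: Okafor 14–9.
Ferraro vs Larsen: Larsen, 14–9.
Ferraro–Quinn: Quinn 14–9.
Ferraro vs Aoki: Aoki, 19–4.
Okafor–Larsen: Okafor 12–11.
Okafor–Quinn: Quinn 12–11.
Okafor–Aoki: Aoki 19–4.
Larsen vs Quinn: Quinn, 12–11.
Larsen vs Aoki: Aoki, 12–11.
Quinn vs Aoki: Quinn wins 12–11.
Quinn beats each of Ferraro, Okafor, Larsen, Aoki — Quinn is the Condorcet winner.

Quinn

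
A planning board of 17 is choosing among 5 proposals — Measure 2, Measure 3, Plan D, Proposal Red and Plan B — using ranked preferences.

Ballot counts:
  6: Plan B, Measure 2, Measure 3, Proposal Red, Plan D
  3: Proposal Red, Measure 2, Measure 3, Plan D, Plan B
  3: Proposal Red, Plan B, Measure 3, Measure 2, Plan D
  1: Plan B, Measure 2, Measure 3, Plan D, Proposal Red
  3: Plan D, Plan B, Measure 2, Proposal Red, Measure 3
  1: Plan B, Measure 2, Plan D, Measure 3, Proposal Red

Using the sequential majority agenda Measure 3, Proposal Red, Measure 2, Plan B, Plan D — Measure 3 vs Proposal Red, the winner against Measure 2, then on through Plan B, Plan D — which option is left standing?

Plan B

Round 1: Measure 3 vs Proposal Red — 8–9, Proposal Red advances.
Round 2: Proposal Red vs Measure 2 — 6–11, Measure 2 advances.
Round 3: Measure 2 vs Plan B — 3–14, Plan B advances.
Round 4: Plan B vs Plan D — 11–6, Plan B advances.
The agenda winner is Plan B.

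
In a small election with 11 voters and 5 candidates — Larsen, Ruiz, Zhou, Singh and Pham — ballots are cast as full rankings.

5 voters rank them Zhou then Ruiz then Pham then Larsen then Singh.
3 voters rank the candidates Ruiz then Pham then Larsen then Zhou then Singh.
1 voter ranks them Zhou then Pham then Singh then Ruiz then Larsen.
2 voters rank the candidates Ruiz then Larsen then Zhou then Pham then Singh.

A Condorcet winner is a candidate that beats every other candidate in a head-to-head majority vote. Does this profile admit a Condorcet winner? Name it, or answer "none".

Zhou

Check each pair by majority over 11 ballots:
Larsen vs Ruiz: Larsen is ranked higher on 0 ballots, Ruiz on 11. Ruiz wins 11–0.
Larsen vs Zhou: Larsen is ranked higher on 3+2 = 5 ballots, Zhou on 6. Zhou wins 6–5.
Larsen vs Singh: 10 to 1, Larsen.
Larsen vs Pham: 2 to 9, Pham.
Ruiz vs Zhou: Ruiz is ranked higher on 3+2 = 5 ballots, Zhou on 6. Zhou wins 6–5.
Ruiz vs Singh: 5+3+2 = 10 for Ruiz, 1 for Singh — Ruiz by 10–1.
Ruiz vs Pham: Ruiz preferred on 5+3+2 = 10 ballots; Ruiz wins 10–1.
Zhou vs Singh: 11 to 0, Zhou.
Zhou vs Pham: Zhou is ranked higher on 5+1+2 = 8 ballots, Pham on 3. Zhou wins 8–3.
Singh vs Pham: 0 to 11, Pham.
Zhou defeats every rival head-to-head and is the Condorcet winner.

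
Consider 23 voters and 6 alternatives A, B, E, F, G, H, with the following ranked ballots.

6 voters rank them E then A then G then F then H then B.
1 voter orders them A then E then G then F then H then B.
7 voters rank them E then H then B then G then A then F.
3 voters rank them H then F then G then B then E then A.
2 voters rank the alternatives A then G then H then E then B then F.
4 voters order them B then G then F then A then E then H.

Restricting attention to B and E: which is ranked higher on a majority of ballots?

E

Ballots ranking B above E: 3 + 4 = 7.
Ballots ranking E above B: 23 − 7 = 16.
E wins the head-to-head 16–7.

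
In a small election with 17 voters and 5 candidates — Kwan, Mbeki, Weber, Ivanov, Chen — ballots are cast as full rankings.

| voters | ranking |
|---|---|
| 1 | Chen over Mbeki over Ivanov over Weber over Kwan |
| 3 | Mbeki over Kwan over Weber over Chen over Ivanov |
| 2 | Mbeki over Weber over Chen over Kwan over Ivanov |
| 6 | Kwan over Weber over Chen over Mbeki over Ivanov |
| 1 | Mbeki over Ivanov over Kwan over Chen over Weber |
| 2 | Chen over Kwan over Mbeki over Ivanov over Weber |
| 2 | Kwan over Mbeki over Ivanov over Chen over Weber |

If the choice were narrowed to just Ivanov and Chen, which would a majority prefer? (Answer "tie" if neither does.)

Ballots ranking Ivanov above Chen: 1 + 2 = 3.
Ballots ranking Chen above Ivanov: 17 − 3 = 14.
Chen wins the head-to-head 14–3.

Chen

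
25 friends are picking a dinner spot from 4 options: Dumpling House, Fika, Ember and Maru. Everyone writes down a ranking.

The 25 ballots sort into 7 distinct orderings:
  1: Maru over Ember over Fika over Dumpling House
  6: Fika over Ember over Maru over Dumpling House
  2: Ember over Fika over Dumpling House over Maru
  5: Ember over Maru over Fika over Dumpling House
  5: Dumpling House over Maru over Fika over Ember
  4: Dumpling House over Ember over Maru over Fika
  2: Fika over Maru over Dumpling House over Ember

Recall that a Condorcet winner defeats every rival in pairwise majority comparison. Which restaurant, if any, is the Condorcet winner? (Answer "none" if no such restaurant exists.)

none

Head-to-head results (25 friends):
Dumpling House vs Fika: Fika wins 16–9.
Dumpling House–Ember: Ember 14–11.
Dumpling House vs Maru: Maru, 14–11.
Fika vs Ember: Fika, 13–12.
Fika vs Maru: Maru, 15–10.
Ember vs Maru: 17 to 8, Ember.
Every restaurant loses at least once (Dumpling House loses to Fika; Fika loses to Maru; Ember loses to Fika; Maru loses to Ember). The majority relation contains the cycle Fika beats Ember beats Maru beats Fika, so there is no Condorcet winner.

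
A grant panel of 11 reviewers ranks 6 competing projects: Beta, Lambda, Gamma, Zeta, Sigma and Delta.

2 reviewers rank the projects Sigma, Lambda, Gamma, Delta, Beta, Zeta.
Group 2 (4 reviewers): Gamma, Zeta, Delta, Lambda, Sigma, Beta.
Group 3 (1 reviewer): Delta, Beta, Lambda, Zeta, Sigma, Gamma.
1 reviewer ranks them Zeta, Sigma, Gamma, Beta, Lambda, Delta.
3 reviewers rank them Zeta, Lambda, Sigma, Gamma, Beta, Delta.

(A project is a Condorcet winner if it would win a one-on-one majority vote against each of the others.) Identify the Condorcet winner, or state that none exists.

none

Pairwise majorities:
Beta vs Lambda: Lambda wins 9–2.
Beta vs Gamma: Gamma wins 10–1.
Beta vs Zeta: Zeta, 8–3.
Beta vs Sigma: Sigma wins 10–1.
Beta vs Delta: Delta, 7–4.
Lambda vs Gamma: Lambda, 6–5.
Lambda–Zeta: Zeta 8–3.
Lambda–Sigma: Lambda 8–3.
Lambda vs Delta: Lambda wins 6–5.
Gamma–Zeta: Gamma 6–5.
Gamma vs Sigma: Sigma wins 7–4.
Gamma vs Delta: Gamma, 10–1.
Zeta–Sigma: Zeta 9–2.
Zeta vs Delta: Zeta wins 8–3.
Sigma vs Delta: Sigma, 6–5.
Every project loses at least once (Beta loses to Lambda; Lambda loses to Zeta; Gamma loses to Lambda; Zeta loses to Gamma; Sigma loses to Lambda; Delta loses to Lambda). The majority relation contains the cycle Lambda → Gamma → Zeta → Lambda, so there is no Condorcet winner.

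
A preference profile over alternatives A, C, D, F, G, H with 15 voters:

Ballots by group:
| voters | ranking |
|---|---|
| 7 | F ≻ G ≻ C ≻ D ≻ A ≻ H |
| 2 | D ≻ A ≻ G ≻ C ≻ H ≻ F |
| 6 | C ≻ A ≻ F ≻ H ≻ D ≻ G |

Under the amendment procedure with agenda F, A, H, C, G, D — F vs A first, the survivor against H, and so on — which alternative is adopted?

Round 1: F vs A — 7–8, A advances.
Round 2: A vs H — 15–0, A advances.
Round 3: A vs C — 2–13, C advances.
Round 4: C vs G — 6–9, G advances.
Round 5: G vs D — 7–8, D advances.
D survives the agenda.

D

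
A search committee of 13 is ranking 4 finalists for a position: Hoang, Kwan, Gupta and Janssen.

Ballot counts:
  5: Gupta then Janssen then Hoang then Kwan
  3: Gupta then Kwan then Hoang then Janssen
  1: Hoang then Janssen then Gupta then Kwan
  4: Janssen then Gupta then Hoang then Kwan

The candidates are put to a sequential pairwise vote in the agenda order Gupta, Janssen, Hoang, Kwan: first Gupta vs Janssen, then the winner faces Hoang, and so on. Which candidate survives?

Gupta

Round 1: Gupta vs Janssen — 8–5, Gupta advances.
Round 2: Gupta vs Hoang — 12–1, Gupta advances.
Round 3: Gupta vs Kwan — 13–0, Gupta advances.
The agenda winner is Gupta.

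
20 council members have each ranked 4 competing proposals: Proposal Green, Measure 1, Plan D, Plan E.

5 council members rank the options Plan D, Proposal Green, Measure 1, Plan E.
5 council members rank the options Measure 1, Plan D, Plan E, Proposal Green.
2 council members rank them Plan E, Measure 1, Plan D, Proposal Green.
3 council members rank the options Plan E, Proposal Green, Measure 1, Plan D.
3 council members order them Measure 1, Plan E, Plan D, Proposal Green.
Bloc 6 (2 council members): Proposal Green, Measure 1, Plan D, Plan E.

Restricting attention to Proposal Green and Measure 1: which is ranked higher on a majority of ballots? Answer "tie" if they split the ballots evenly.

tie

Ballots ranking Proposal Green above Measure 1: 5 + 3 + 2 = 10.
Ballots ranking Measure 1 above Proposal Green: 20 − 10 = 10.
10–10: the pair ties.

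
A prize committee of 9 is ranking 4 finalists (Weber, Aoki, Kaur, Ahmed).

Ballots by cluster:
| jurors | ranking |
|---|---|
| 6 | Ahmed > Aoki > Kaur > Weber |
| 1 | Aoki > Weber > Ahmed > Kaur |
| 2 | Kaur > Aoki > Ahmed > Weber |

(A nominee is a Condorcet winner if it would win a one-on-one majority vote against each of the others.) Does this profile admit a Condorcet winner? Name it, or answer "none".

Pairwise majorities:
Weber vs Aoki: 0 to 9, Aoki.
Weber vs Kaur: 1 to 8, Kaur.
Weber vs Ahmed: 1 for Weber, 8 for Ahmed — Ahmed by 8–1.
Aoki vs Kaur: Aoki preferred on 6+1 = 7 ballots; Aoki wins 7–2.
Aoki vs Ahmed: 1+2 = 3 for Aoki, 6 for Ahmed — Ahmed by 6–3.
Kaur–Ahmed: Ahmed 7–2.
Only Ahmed has no losses; Ahmed is the Condorcet winner.

Ahmed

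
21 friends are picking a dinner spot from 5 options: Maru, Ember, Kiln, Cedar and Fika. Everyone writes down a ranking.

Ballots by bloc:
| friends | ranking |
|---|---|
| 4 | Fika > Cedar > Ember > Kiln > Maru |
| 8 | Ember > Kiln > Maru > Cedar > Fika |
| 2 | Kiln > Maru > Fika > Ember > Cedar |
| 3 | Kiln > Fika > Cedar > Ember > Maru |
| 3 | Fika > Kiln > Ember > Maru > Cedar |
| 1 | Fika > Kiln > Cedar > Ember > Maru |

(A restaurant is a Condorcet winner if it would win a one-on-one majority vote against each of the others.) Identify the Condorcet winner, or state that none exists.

Pairwise majorities:
Maru vs Ember: Ember, 19–2.
Maru vs Kiln: 0 to 21, Kiln.
Maru vs Cedar: 8+2+3 = 13 for Maru, 8 for Cedar — Maru by 13–8.
Maru vs Fika: 10 to 11, Fika.
Ember vs Kiln: Ember, 12–9.
Ember vs Cedar: 8+2+3 = 13 for Ember, 8 for Cedar — Ember by 13–8.
Ember vs Fika: Fika wins 13–8.
Kiln vs Cedar: Kiln is ranked higher on 8+2+3+3+1 = 17 ballots, Cedar on 4. Kiln wins 17–4.
Kiln–Fika: Kiln 13–8.
Cedar vs Fika: Fika wins 13–8.
Each restaurant drops at least one matchup (Maru loses to Ember; Ember loses to Fika; Kiln loses to Ember; Cedar loses to Maru; Fika loses to Kiln); the cycle Ember beats Kiln beats Fika beats Ember rules out a Condorcet winner.

none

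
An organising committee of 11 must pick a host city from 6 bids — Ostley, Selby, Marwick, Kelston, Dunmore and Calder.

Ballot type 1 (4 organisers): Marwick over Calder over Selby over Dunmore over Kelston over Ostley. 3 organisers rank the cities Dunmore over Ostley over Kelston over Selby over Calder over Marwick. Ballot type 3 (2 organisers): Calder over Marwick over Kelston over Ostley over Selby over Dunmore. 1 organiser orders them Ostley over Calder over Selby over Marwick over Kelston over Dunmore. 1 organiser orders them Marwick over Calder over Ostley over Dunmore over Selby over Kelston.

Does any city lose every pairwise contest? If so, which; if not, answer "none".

none

Head-to-head results (11 organisers):
Ostley–Selby: Ostley 7–4.
Ostley vs Marwick: Marwick, 7–4.
Ostley vs Kelston: 3+1+1 = 5 for Ostley, 6 for Kelston — Kelston by 6–5.
Ostley–Dunmore: Dunmore 7–4.
Ostley vs Calder: 4 to 7, Calder.
Selby vs Marwick: Selby is ranked higher on 3+1 = 4 ballots, Marwick on 7. Marwick wins 7–4.
Selby vs Kelston: Selby, 6–5.
Selby vs Dunmore: Selby, 7–4.
Selby vs Calder: 3 for Selby, 8 for Calder — Calder by 8–3.
Marwick vs Kelston: Marwick wins 8–3.
Marwick vs Dunmore: 4+2+1+1 = 8 for Marwick, 3 for Dunmore — Marwick by 8–3.
Marwick vs Calder: Calder wins 6–5.
Kelston vs Dunmore: 2+1 = 3 for Kelston, 8 for Dunmore — Dunmore by 8–3.
Kelston–Calder: Calder 8–3.
Dunmore–Calder: Calder 8–3.
Every city wins at least one matchup (Ostley beats Selby; Selby beats Kelston; Marwick beats Ostley; Kelston beats Ostley; Dunmore beats Ostley; Calder beats Ostley), so there is no Condorcet loser.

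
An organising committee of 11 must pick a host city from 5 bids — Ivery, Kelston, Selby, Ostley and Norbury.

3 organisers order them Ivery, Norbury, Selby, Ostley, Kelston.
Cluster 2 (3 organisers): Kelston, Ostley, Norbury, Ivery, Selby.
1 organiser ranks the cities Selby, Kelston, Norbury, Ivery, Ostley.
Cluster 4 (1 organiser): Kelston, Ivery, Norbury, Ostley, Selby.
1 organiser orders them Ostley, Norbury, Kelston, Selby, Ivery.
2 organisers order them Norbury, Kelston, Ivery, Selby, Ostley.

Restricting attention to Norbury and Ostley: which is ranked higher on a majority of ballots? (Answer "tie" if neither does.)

Ballots ranking Norbury above Ostley: 3 + 1 + 1 + 2 = 7.
Ballots ranking Ostley above Norbury: 11 − 7 = 4.
Norbury wins the head-to-head 7–4.

Norbury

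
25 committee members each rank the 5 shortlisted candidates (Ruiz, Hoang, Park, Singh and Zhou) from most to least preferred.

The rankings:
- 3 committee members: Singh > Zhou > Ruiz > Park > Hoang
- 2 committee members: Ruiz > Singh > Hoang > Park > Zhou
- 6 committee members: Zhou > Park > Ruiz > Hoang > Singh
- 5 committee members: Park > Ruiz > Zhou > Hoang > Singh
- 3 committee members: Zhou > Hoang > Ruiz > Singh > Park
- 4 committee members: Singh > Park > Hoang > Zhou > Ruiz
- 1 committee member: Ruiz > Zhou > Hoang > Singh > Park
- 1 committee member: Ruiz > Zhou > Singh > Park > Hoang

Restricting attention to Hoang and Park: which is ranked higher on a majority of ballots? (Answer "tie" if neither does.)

Park

Ballots ranking Hoang above Park: 2 + 3 + 1 = 6.
Ballots ranking Park above Hoang: 25 − 6 = 19.
Park wins the head-to-head 19–6.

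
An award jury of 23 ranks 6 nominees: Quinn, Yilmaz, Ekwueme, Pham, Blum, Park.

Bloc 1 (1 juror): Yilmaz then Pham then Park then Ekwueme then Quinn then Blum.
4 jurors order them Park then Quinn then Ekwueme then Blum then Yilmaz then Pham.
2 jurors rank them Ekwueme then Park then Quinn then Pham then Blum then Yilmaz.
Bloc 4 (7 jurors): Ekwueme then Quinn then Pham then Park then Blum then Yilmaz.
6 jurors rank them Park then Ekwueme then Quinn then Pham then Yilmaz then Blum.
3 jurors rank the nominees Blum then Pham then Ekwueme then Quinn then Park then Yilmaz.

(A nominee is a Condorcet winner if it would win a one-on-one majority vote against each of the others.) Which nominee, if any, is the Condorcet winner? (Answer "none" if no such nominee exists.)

Ekwueme

Pairwise majorities:
Quinn vs Yilmaz: Quinn, 22–1.
Quinn vs Ekwueme: Ekwueme, 19–4.
Quinn vs Pham: Quinn wins 19–4.
Quinn vs Blum: Quinn, 20–3.
Quinn–Park: Park 13–10.
Yilmaz vs Ekwueme: Ekwueme, 22–1.
Yilmaz vs Pham: Pham, 18–5.
Yilmaz vs Blum: Blum, 16–7.
Yilmaz vs Park: Park wins 22–1.
Ekwueme vs Pham: Ekwueme, 19–4.
Ekwueme vs Blum: Ekwueme, 20–3.
Ekwueme vs Park: Ekwueme wins 12–11.
Pham vs Blum: Pham, 16–7.
Pham–Park: Park 12–11.
Blum vs Park: Park wins 20–3.
Ekwueme defeats every rival head-to-head and is the Condorcet winner.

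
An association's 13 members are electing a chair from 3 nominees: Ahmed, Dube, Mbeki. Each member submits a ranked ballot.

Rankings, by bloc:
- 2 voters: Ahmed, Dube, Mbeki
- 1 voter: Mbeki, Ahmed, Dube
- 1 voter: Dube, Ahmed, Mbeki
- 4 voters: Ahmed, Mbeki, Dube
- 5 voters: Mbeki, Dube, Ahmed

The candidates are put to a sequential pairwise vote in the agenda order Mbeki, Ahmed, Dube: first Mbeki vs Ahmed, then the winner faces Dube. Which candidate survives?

Round 1: Mbeki vs Ahmed — 6–7, Ahmed advances.
Round 2: Ahmed vs Dube — 7–6, Ahmed advances.
The agenda winner is Ahmed.

Ahmed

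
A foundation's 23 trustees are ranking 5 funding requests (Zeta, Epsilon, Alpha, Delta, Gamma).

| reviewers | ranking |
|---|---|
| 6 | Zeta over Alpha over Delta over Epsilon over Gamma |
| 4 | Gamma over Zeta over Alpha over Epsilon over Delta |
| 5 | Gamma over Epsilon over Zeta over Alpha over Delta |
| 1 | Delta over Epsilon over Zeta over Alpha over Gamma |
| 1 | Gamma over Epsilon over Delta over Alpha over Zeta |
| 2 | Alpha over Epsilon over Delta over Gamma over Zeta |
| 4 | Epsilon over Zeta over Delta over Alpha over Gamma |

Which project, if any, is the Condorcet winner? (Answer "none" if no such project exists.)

Check each pair by majority over 23 ballots:
Zeta–Epsilon: Epsilon 13–10.
Zeta vs Alpha: Zeta, 20–3.
Zeta vs Delta: Zeta wins 19–4.
Zeta–Gamma: Gamma 12–11.
Epsilon vs Alpha: Alpha, 12–11.
Epsilon vs Delta: Epsilon, 16–7.
Epsilon vs Gamma: Epsilon, 13–10.
Alpha vs Delta: Alpha wins 17–6.
Alpha vs Gamma: Alpha wins 13–10.
Delta vs Gamma: Delta wins 13–10.
Every project loses at least once (Zeta loses to Epsilon; Epsilon loses to Alpha; Alpha loses to Zeta; Delta loses to Zeta; Gamma loses to Epsilon). The majority relation contains the cycle Zeta beats Alpha beats Epsilon beats Zeta, so there is no Condorcet winner.

none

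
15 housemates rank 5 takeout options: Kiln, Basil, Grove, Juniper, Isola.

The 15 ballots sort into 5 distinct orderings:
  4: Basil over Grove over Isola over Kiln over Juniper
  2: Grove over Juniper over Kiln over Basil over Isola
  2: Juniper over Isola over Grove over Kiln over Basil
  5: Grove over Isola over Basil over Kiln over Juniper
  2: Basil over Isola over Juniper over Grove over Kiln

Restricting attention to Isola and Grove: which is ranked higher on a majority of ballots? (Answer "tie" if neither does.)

Ballots ranking Isola above Grove: 2 + 2 = 4.
Ballots ranking Grove above Isola: 15 − 4 = 11.
Grove wins the head-to-head 11–4.

Grove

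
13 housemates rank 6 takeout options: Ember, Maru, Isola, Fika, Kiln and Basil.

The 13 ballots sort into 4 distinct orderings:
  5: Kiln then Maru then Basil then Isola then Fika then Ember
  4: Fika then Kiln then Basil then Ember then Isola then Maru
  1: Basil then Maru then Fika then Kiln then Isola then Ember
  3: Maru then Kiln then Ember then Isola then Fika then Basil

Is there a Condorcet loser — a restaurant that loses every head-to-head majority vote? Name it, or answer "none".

Head-to-head results (13 friends):
Ember vs Maru: Maru wins 9–4.
Ember vs Isola: Ember preferred on 4+3 = 7 ballots; Ember wins 7–6.
Ember vs Fika: 3 to 10, Fika.
Ember vs Kiln: 0 to 13, Kiln.
Ember vs Basil: Ember preferred on 3 ballots; Basil wins 10–3.
Maru–Isola: Maru 9–4.
Maru vs Fika: 9 to 4, Maru.
Maru vs Kiln: Kiln, 9–4.
Maru vs Basil: 8 to 5, Maru.
Isola vs Fika: Isola preferred on 5+3 = 8 ballots; Isola wins 8–5.
Isola vs Kiln: Isola preferred on 0 ballots; Kiln wins 13–0.
Isola–Basil: Basil 10–3.
Fika vs Kiln: Fika is ranked higher on 4+1 = 5 ballots, Kiln on 8. Kiln wins 8–5.
Fika vs Basil: Fika wins 7–6.
Kiln vs Basil: 5+4+3 = 12 for Kiln, 1 for Basil — Kiln by 12–1.
Every restaurant wins at least one matchup (Ember beats Isola; Maru beats Ember; Isola beats Fika; Fika beats Ember; Kiln beats Ember; Basil beats Ember), so there is no Condorcet loser.

none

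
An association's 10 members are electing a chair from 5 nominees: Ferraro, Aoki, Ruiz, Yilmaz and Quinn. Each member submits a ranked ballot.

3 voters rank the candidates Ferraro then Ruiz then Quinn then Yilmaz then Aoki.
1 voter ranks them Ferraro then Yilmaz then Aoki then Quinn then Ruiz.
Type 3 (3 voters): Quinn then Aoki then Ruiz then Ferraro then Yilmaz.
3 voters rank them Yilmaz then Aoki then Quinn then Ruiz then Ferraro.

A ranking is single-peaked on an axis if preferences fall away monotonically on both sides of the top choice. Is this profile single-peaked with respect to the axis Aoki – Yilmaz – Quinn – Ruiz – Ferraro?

no

Axis positions: Aoki=1, Yilmaz=2, Quinn=3, Ruiz=4, Ferraro=5.
Type 1 (peak Ferraro at position 5): ranking walks positions 5-4-3-2-1, expanding outward from the peak — single-peaked.
Type 2: ranking walks positions 5-2-1-3-4; Yilmaz is ranked above Ruiz even though Ruiz lies between Yilmaz and the peak Ferraro on the axis — preferences dip and rise again. Not single-peaked.
Type 3: ranking walks positions 3-1-4-5-2; Aoki is ranked above Yilmaz even though Yilmaz lies between Aoki and the peak Quinn on the axis — preferences dip and rise again. Not single-peaked.
Type 4 (peak Yilmaz at position 2): ranking walks positions 2-1-3-4-5, expanding outward from the peak — single-peaked.
Type 2 violates single-peakedness, so the profile is not single-peaked on this axis.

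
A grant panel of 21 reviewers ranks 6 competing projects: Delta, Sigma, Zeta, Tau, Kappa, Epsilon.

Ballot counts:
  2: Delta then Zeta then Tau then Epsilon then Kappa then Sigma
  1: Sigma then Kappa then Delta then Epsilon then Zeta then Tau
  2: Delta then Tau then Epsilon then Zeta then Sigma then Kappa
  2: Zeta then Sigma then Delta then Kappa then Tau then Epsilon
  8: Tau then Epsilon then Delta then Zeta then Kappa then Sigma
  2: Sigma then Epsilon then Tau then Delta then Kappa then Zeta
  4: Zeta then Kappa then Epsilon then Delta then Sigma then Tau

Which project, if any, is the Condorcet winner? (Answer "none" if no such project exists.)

Pairwise majorities:
Delta vs Sigma: 2+2+8+4 = 16 for Delta, 5 for Sigma — Delta by 16–5.
Delta vs Zeta: Delta is ranked higher on 2+1+2+8+2 = 15 ballots, Zeta on 6. Delta wins 15–6.
Delta vs Tau: 11 to 10, Delta.
Delta vs Kappa: 2+2+2+8+2 = 16 for Delta, 5 for Kappa — Delta by 16–5.
Delta vs Epsilon: 7 to 14, Epsilon.
Sigma vs Zeta: 3 to 18, Zeta.
Sigma vs Tau: Sigma is ranked higher on 1+2+2+4 = 9 ballots, Tau on 12. Tau wins 12–9.
Sigma vs Kappa: Sigma preferred on 1+2+2+2 = 7 ballots; Kappa wins 14–7.
Sigma vs Epsilon: Sigma is ranked higher on 1+2+2 = 5 ballots, Epsilon on 16. Epsilon wins 16–5.
Zeta vs Tau: 9 to 12, Tau.
Zeta vs Kappa: 2+2+2+8+4 = 18 for Zeta, 3 for Kappa — Zeta by 18–3.
Zeta vs Epsilon: 8 to 13, Epsilon.
Tau vs Kappa: 2+2+8+2 = 14 for Tau, 7 for Kappa — Tau by 14–7.
Tau vs Epsilon: 2+2+2+8 = 14 for Tau, 7 for Epsilon — Tau by 14–7.
Kappa vs Epsilon: 1+2+4 = 7 for Kappa, 14 for Epsilon — Epsilon by 14–7.
Every project loses at least once (Delta loses to Epsilon; Sigma loses to Delta; Zeta loses to Delta; Tau loses to Delta; Kappa loses to Delta; Epsilon loses to Tau). The majority relation contains the cycle Delta > Tau > Epsilon > Delta, so there is no Condorcet winner.

none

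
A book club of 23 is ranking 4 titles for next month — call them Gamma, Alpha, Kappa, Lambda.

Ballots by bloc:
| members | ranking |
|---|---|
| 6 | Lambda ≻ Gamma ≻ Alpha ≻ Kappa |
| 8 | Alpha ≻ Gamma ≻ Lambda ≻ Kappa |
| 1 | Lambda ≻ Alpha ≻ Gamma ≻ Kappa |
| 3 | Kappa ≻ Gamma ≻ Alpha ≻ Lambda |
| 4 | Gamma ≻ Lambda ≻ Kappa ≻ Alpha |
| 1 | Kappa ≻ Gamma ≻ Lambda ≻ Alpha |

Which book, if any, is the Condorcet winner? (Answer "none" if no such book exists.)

Gamma

Pairwise majorities:
Gamma vs Alpha: Gamma wins 14–9.
Gamma–Kappa: Gamma 19–4.
Gamma vs Lambda: Gamma wins 16–7.
Alpha vs Kappa: Alpha wins 15–8.
Alpha–Lambda: Lambda 12–11.
Kappa vs Lambda: Lambda wins 19–4.
Gamma beats each of Alpha, Kappa, Lambda — Gamma is the Condorcet winner.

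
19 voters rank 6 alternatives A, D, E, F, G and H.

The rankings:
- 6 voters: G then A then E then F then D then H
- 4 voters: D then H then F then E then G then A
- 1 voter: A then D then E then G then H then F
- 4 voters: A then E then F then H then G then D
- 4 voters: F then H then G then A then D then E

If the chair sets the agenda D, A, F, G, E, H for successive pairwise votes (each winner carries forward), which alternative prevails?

H

Round 1: D vs A — 4–15, A advances.
Round 2: A vs F — 11–8, A advances.
Round 3: A vs G — 5–14, G advances.
Round 4: G vs E — 10–9, G advances.
Round 5: G vs H — 7–12, H advances.
The agenda winner is H.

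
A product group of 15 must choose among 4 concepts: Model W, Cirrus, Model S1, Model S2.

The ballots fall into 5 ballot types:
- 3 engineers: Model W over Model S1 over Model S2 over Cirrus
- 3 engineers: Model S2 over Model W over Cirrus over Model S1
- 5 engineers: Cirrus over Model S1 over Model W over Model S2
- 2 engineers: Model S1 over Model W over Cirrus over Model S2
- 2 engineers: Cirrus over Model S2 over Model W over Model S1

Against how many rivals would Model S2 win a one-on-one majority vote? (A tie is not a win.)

Model S2 against each rival (15 engineers):
Model S2 vs Model W: 3+2 = 5 for Model S2, 10 for Model W — Model W by 10–5.
Model S2 vs Cirrus: Model S2 preferred on 3+3 = 6 ballots; Cirrus wins 9–6.
Model S2 vs Model S1: Model S1, 10–5.
Model S2 beats no one; loses to Model W, Cirrus, Model S1 — 0 pairwise wins.

0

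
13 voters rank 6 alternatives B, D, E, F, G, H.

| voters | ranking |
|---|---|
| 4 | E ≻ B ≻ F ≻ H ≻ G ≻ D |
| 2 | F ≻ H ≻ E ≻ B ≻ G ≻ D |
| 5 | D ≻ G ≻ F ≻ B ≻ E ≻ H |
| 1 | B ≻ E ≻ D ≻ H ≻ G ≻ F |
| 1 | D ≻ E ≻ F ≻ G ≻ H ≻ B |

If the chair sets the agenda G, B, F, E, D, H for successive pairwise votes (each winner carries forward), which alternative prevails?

D

Round 1: G vs B — 6–7, B advances.
Round 2: B vs F — 5–8, F advances.
Round 3: F vs E — 7–6, F advances.
Round 4: F vs D — 6–7, D advances.
Round 5: D vs H — 7–6, D advances.
D survives the agenda.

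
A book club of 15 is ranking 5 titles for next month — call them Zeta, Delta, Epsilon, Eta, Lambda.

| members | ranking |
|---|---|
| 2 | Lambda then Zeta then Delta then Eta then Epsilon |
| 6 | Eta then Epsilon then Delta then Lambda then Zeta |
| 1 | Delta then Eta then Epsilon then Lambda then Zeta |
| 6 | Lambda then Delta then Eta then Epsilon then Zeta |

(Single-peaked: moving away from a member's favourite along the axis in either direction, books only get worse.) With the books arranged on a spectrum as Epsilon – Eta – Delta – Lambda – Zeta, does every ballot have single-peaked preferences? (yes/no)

Axis positions: Epsilon=1, Eta=2, Delta=3, Lambda=4, Zeta=5.
Type 1 (peak Lambda at position 4): ranking walks positions 4-5-3-2-1, expanding outward from the peak — single-peaked.
Type 2 (peak Eta at position 2): ranking walks positions 2-1-3-4-5, expanding outward from the peak — single-peaked.
Type 3 (peak Delta at position 3): ranking walks positions 3-2-1-4-5, expanding outward from the peak — single-peaked.
Type 4 (peak Lambda at position 4): ranking walks positions 4-3-2-1-5, expanding outward from the peak — single-peaked.
Every ranking is single-peaked on this axis.

yes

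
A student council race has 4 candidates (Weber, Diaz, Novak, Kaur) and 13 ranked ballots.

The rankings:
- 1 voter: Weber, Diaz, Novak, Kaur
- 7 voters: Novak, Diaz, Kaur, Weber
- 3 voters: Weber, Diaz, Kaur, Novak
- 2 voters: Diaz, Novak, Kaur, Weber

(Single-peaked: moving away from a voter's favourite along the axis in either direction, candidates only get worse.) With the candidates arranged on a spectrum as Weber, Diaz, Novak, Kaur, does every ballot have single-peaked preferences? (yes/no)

Axis positions: Weber=1, Diaz=2, Novak=3, Kaur=4.
Faction 1 (peak Weber at position 1): ranking walks positions 1-2-3-4, expanding outward from the peak — single-peaked.
Faction 2 (peak Novak at position 3): ranking walks positions 3-2-4-1, expanding outward from the peak — single-peaked.
Faction 3: ranking walks positions 1-2-4-3; Kaur is ranked above Novak even though Novak lies between Kaur and the peak Weber on the axis — preferences dip and rise again. Not single-peaked.
Faction 4 (peak Diaz at position 2): ranking walks positions 2-3-4-1, expanding outward from the peak — single-peaked.
Faction 3 violates single-peakedness, so the profile is not single-peaked on this axis.

no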